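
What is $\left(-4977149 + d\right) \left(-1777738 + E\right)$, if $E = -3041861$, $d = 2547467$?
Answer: $11710092937518$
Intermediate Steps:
$\left(-4977149 + d\right) \left(-1777738 + E\right) = \left(-4977149 + 2547467\right) \left(-1777738 - 3041861\right) = \left(-2429682\right) \left(-4819599\right) = 11710092937518$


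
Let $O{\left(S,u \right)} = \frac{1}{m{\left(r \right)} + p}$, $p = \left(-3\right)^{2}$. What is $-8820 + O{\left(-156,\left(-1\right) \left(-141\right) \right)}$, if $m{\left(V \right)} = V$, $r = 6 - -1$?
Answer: $- \frac{141119}{16} \approx -8819.9$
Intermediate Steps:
$r = 7$ ($r = 6 + 1 = 7$)
$p = 9$
$O{\left(S,u \right)} = \frac{1}{16}$ ($O{\left(S,u \right)} = \frac{1}{7 + 9} = \frac{1}{16}$)
$-8820 + O{\left(-156,\left(-1\right) \left(-141\right) \right)} = -8820 + \frac{1}{16} = - \frac{141119}{16}$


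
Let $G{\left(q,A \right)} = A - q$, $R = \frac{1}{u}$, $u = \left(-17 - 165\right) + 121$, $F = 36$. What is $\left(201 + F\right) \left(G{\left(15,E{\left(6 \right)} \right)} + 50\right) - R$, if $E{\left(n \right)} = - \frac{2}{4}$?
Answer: $\frac{997535}{122} \approx 8176.5$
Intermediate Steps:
$u = -61$ ($u = -182 + 121 = -61$)
$E{\left(n \right)} = - \frac{1}{2}$ ($E{\left(n \right)} = \left(-2\right) \frac{1}{4} = - \frac{1}{2}$)
$R = - \frac{1}{61}$ ($R = \frac{1}{-61} = - \frac{1}{61} \approx -0.016393$)
$\left(201 + F\right) \left(G{\left(15,E{\left(6 \right)} \right)} + 50\right) - R = \left(201 + 36\right) \left(\left(- \frac{1}{2} - 15\right) + 50\right) - - \frac{1}{61} = 237 \left(\left(- \frac{1}{2} - 15\right) + 50\right) + \frac{1}{61} = 237 \left(- \frac{31}{2} + 50\right) + \frac{1}{61} = 237 \cdot \frac{69}{2} + \frac{1}{61} = \frac{16353}{2} + \frac{1}{61} = \frac{997535}{122}$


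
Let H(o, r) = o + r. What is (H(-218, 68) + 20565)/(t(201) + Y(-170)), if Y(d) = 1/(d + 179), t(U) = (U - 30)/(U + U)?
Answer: 24620490/647 ≈ 38053.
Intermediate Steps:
t(U) = (-30 + U)/(2*U) (t(U) = (-30 + U)/((2*U)) = (-30 + U)*(1/(2*U)) = (-30 + U)/(2*U))
Y(d) = 1/(179 + d)
(H(-218, 68) + 20565)/(t(201) + Y(-170)) = ((-218 + 68) + 20565)/((½)*(-30 + 201)/201 + 1/(179 - 170)) = (-150 + 20565)/((½)*(1/201)*171 + 1/9) = 20415/(57/134 + ⅑) = 20415/(647/1206) = 20415*(1206/647) = 24620490/647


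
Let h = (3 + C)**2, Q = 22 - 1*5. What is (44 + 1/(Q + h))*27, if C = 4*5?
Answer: 216225/182 ≈ 1188.0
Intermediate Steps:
C = 20
Q = 17 (Q = 22 - 5 = 17)
h = 529 (h = (3 + 20)**2 = 23**2 = 529)
(44 + 1/(Q + h))*27 = (44 + 1/(17 + 529))*27 = (44 + 1/546)*27 = (24025/546)*27 = 216225/182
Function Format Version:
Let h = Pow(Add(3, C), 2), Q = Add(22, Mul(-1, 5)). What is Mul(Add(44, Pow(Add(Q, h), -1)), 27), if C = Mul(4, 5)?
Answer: Rational(216225, 182) ≈ 1188.0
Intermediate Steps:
C = 20
Q = 17 (Q = Add(22, -5) = 17)
h = 529 (h = Pow(Add(3, 20), 2) = Pow(23, 2) = 529)
Mul(Add(44, Pow(Add(Q, h), -1)), 27) = Mul(Add(44, Pow(Add(17, 529), -1)), 27) = Mul(Add(44, Pow(546, -1)), 27) = Mul(Add(44, Rational(1, 546)), 27) = Mul(Rational(24025, 546), 27) = Rational(216225, 182)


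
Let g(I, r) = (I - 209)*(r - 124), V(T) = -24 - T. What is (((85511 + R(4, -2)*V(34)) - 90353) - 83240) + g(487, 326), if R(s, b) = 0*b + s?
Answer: -32158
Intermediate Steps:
R(s, b) = s (R(s, b) = 0 + s = s)
g(I, r) = (-209 + I)*(-124 + r)
(((85511 + R(4, -2)*V(34)) - 90353) - 83240) + g(487, 326) = (((85511 + 4*(-24 - 1*34)) - 90353) - 83240) + (25916 - 209*326 - 124*487 + 487*326) = (((85511 + 4*(-24 - 34)) - 90353) - 83240) + (25916 - 68134 - 60388 + 158762) = (((85511 + 4*(-58)) - 90353) - 83240) + 56156 = (((85511 - 232) - 90353) - 83240) + 56156 = ((85279 - 90353) - 83240) + 56156 = (-5074 - 83240) + 56156 = -88314 + 56156 = -32158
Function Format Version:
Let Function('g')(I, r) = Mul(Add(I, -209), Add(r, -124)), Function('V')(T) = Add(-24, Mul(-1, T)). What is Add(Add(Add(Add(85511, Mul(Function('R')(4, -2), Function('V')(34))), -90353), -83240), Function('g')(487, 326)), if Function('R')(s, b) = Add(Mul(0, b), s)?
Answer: -32158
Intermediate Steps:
Function('R')(s, b) = s (Function('R')(s, b) = Add(0, s) = s)
Function('g')(I, r) = Mul(Add(-209, I), Add(-124, r))
Add(Add(Add(Add(85511, Mul(Function('R')(4, -2), Function('V')(34))), -90353), -83240), Function('g')(487, 326)) = Add(Add(Add(Add(85511, Mul(4, Add(-24, Mul(-1, 34)))), -90353), -83240), Add(25916, Mul(-209, 326), Mul(-124, 487), Mul(487, 326))) = Add(Add(Add(Add(85511, Mul(4, Add(-24, -34))), -90353), -83240), Add(25916, -68134, -60388, 158762)) = Add(Add(Add(Add(85511, Mul(4, -58)), -90353), -83240), 56156) = Add(Add(Add(Add(85511, -232), -90353), -83240), 56156) = Add(Add(Add(85279, -90353), -83240), 56156) = Add(Add(-5074, -83240), 56156) = Add(-88314, 56156) = -32158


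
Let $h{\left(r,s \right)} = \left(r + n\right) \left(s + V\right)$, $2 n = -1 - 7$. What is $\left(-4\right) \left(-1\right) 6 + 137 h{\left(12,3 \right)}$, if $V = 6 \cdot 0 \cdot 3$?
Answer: $3312$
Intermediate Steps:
$n = -4$ ($n = \frac{-1 - 7}{2} = \frac{1}{2} \left(-8\right) = -4$)
$V = 0$ ($V = 0 \cdot 3 = 0$)
$h{\left(r,s \right)} = s \left(-4 + r\right)$ ($h{\left(r,s \right)} = \left(r - 4\right) \left(s + 0\right) = \left(-4 + r\right) s = s \left(-4 + r\right)$)
$\left(-4\right) \left(-1\right) 6 + 137 h{\left(12,3 \right)} = \left(-4\right) \left(-1\right) 6 + 137 \cdot 3 \left(-4 + 12\right) = 4 \cdot 6 + 137 \cdot 3 \cdot 8 = 24 + 137 \cdot 24 = 24 + 3288 = 3312$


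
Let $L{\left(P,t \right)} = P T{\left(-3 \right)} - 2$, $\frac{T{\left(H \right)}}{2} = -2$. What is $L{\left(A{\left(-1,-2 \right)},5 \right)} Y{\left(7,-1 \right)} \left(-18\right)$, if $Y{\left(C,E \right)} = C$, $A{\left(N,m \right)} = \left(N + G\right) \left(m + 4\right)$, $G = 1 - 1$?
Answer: $-756$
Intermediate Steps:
$G = 0$ ($G = 1 - 1 = 0$)
$A{\left(N,m \right)} = N \left(4 + m\right)$ ($A{\left(N,m \right)} = \left(N + 0\right) \left(m + 4\right) = N \left(4 + m\right)$)
$T{\left(H \right)} = -4$ ($T{\left(H \right)} = 2 \left(-2\right) = -4$)
$L{\left(P,t \right)} = -2 - 4 P$ ($L{\left(P,t \right)} = P \left(-4\right) - 2 = - 4 P - 2 = -2 - 4 P$)
$L{\left(A{\left(-1,-2 \right)},5 \right)} Y{\left(7,-1 \right)} \left(-18\right) = \left(-2 - 4 \left(- (4 - 2)\right)\right) 7 \left(-18\right) = \left(-2 - 4 \left(\left(-1\right) 2\right)\right) 7 \left(-18\right) = \left(-2 - -8\right) 7 \left(-18\right) = \left(-2 + 8\right) 7 \left(-18\right) = 6 \cdot 7 \left(-18\right) = 42 \left(-18\right) = -756$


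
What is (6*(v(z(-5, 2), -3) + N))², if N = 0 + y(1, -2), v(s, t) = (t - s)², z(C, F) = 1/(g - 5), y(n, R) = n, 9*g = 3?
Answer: 26532801/9604 ≈ 2762.7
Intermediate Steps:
g = ⅓ (g = (⅑)*3 = ⅓ ≈ 0.33333)
z(C, F) = -3/14 (z(C, F) = 1/(⅓ - 5) = 1/(-14/3) = -3/14)
N = 1 (N = 0 + 1 = 1)
(6*(v(z(-5, 2), -3) + N))² = (6*((-3/14 - 1*(-3))² + 1))² = (6*((-3/14 + 3)² + 1))² = (6*((39/14)² + 1))² = (6*(1521/196 + 1))² = (6*(1717/196))² = (5151/98)² = 26532801/9604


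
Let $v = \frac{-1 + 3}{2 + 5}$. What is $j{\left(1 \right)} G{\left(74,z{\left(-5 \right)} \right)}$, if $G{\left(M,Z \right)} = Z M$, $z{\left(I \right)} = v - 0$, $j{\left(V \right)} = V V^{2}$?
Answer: $\frac{148}{7} \approx 21.143$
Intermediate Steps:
$j{\left(V \right)} = V^{3}$
$v = \frac{2}{7} \approx 0.28571$
$z{\left(I \right)} = \frac{2}{7}$ ($z{\left(I \right)} = \frac{2}{7} - 0 = \frac{2}{7} + 0 = \frac{2}{7}$)
$G{\left(M,Z \right)} = M Z$
$j{\left(1 \right)} G{\left(74,z{\left(-5 \right)} \right)} = 1^{3} \cdot 74 \cdot \frac{2}{7} = 1 \cdot \frac{148}{7} = \frac{148}{7}$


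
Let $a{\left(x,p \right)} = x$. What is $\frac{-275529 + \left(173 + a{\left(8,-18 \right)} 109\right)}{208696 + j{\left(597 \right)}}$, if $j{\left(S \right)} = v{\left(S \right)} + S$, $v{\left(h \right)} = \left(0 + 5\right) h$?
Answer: $- \frac{137242}{106139} \approx -1.293$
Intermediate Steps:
$v{\left(h \right)} = 5 h$
$j{\left(S \right)} = 6 S$ ($j{\left(S \right)} = 5 S + S = 6 S$)
$\frac{-275529 + \left(173 + a{\left(8,-18 \right)} 109\right)}{208696 + j{\left(597 \right)}} = \frac{-275529 + \left(173 + 8 \cdot 109\right)}{208696 + 6 \cdot 597} = \frac{-275529 + \left(173 + 872\right)}{208696 + 3582} = \frac{-275529 + 1045}{212278} = \left(-274484\right) \frac{1}{212278} = - \frac{137242}{106139}$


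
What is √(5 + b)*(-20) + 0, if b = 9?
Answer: -20*√14 ≈ -74.833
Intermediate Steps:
√(5 + b)*(-20) + 0 = √(5 + 9)*(-20) + 0 = √14*(-20) + 0 = -20*√14 + 0 = -20*√14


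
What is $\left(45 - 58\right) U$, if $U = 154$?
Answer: $-2002$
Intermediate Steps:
$\left(45 - 58\right) U = \left(45 - 58\right) 154 = \left(-13\right) 154 = -2002$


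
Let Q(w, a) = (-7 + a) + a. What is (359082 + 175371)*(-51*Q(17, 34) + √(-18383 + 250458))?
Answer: -1662683283 + 2672265*√9283 ≈ -1.4052e+9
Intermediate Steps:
Q(w, a) = -7 + 2*a
(359082 + 175371)*(-51*Q(17, 34) + √(-18383 + 250458)) = (359082 + 175371)*(-51*(-7 + 2*34) + √(-18383 + 250458)) = 534453*(-51*(-7 + 68) + √232075) = 534453*(-51*61 + 5*√9283) = 534453*(-3111 + 5*√9283) = -1662683283 + 2672265*√9283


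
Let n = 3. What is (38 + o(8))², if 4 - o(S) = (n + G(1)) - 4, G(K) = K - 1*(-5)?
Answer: 1369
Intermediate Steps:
G(K) = 5 + K (G(K) = K + 5 = 5 + K)
o(S) = -1 (o(S) = 4 - ((3 + (5 + 1)) - 4) = 4 - ((3 + 6) - 4) = 4 - (9 - 4) = 4 - 1*5 = 4 - 5 = -1)
(38 + o(8))² = (38 - 1)² = 37² = 1369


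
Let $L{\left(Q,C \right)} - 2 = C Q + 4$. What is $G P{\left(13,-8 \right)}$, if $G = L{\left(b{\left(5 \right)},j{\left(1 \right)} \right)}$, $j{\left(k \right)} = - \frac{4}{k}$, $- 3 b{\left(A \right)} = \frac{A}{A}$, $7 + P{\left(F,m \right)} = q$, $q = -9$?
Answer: $- \frac{352}{3} \approx -117.33$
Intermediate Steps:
$P{\left(F,m \right)} = -16$ ($P{\left(F,m \right)} = -7 - 9 = -16$)
$b{\left(A \right)} = - \frac{1}{3}$ ($b{\left(A \right)} = - \frac{A \frac{1}{A}}{3} = \left(- \frac{1}{3}\right) 1 = - \frac{1}{3}$)
$L{\left(Q,C \right)} = 6 + C Q$ ($L{\left(Q,C \right)} = 2 + \left(C Q + 4\right) = 2 + \left(4 + C Q\right) = 6 + C Q$)
$G = \frac{22}{3}$ ($G = 6 + - \frac{4}{1} \left(- \frac{1}{3}\right) = 6 + \left(-4\right) 1 \left(- \frac{1}{3}\right) = 6 - - \frac{4}{3} = 6 + \frac{4}{3} = \frac{22}{3} \approx 7.3333$)
$G P{\left(13,-8 \right)} = \frac{22}{3} \left(-16\right) = - \frac{352}{3}$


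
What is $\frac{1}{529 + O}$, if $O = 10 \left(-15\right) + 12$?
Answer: $\frac{1}{391} \approx 0.0025575$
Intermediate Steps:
$O = -138$ ($O = -150 + 12 = -138$)
$\frac{1}{529 + O} = \frac{1}{529 - 138} = \frac{1}{391}$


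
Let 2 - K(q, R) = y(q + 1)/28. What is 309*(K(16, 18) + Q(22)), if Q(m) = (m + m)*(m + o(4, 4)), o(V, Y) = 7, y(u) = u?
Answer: 11052003/28 ≈ 3.9471e+5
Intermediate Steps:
K(q, R) = 55/28 - q/28 (K(q, R) = 2 - (q + 1)/28 = 2 - (1 + q)/28 = 2 - (1/28 + q/28) = 2 + (-1/28 - q/28) = 55/28 - q/28)
Q(m) = 2*m*(7 + m) (Q(m) = (m + m)*(m + 7) = (2*m)*(7 + m) = 2*m*(7 + m))
309*(K(16, 18) + Q(22)) = 309*((55/28 - 1/28*16) + 2*22*(7 + 22)) = 309*((55/28 - 4/7) + 2*22*29) = 309*(39/28 + 1276) = 309*(35767/28) = 11052003/28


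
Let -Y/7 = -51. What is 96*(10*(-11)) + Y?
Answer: -10203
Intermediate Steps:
Y = 357 (Y = -7*(-51) = 357)
96*(10*(-11)) + Y = 96*(10*(-11)) + 357 = 96*(-110) + 357 = -10560 + 357 = -10203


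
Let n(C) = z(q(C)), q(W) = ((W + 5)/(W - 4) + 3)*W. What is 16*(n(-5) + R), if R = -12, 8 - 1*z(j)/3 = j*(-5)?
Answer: -3408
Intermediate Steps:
q(W) = W*(3 + (5 + W)/(-4 + W)) (q(W) = ((5 + W)/(-4 + W) + 3)*W = (3 + (5 + W)/(-4 + W))*W = W*(3 + (5 + W)/(-4 + W)))
z(j) = 24 + 15*j (z(j) = 24 - 3*j*(-5) = 24 - (-15)*j = 24 + 15*j)
n(C) = 24 + 15*C*(-7 + 4*C)/(-4 + C) (n(C) = 24 + 15*(C*(-7 + 4*C)/(-4 + C)) = 24 + 15*C*(-7 + 4*C)/(-4 + C))
16*(n(-5) + R) = 16*(3*(-32 - 27*(-5) + 20*(-5)**2)/(-4 - 5) - 12) = 16*(3*(-32 + 135 + 20*25)/(-9) - 12) = 16*(3*(-1/9)*(-32 + 135 + 500) - 12) = 16*(3*(-1/9)*603 - 12) = 16*(-201 - 12) = 16*(-213) = -3408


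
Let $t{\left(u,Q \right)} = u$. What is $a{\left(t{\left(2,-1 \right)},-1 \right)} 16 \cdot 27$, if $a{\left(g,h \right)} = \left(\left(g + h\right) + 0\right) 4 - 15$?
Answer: $-4752$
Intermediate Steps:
$a{\left(g,h \right)} = -15 + 4 g + 4 h$ ($a{\left(g,h \right)} = \left(g + h\right) 4 - 15 = \left(4 g + 4 h\right) - 15 = -15 + 4 g + 4 h$)
$a{\left(t{\left(2,-1 \right)},-1 \right)} 16 \cdot 27 = \left(-15 + 4 \cdot 2 + 4 \left(-1\right)\right) 16 \cdot 27 = \left(-15 + 8 - 4\right) 16 \cdot 27 = \left(-11\right) 16 \cdot 27 = \left(-176\right) 27 = -4752$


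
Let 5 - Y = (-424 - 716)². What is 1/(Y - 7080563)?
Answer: -1/8380158 ≈ -1.1933e-7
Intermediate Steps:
Y = -1299595 (Y = 5 - (-424 - 716)² = 5 - 1*(-1140)² = 5 - 1*1299600 = 5 - 1299600 = -1299595)
1/(Y - 7080563) = 1/(-1299595 - 7080563) = 1/(-8380158) = -1/8380158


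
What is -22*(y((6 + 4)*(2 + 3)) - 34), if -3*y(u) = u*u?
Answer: 57244/3 ≈ 19081.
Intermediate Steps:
y(u) = -u²/3 (y(u) = -u*u/3 = -u²/3)
-22*(y((6 + 4)*(2 + 3)) - 34) = -22*(-(2 + 3)²*(6 + 4)²/3 - 34) = -22*(-(10*5)²/3 - 34) = -22*(-⅓*50² - 34) = -22*(-⅓*2500 - 34) = -22*(-2500/3 - 34) = -22*(-2602/3) = 57244/3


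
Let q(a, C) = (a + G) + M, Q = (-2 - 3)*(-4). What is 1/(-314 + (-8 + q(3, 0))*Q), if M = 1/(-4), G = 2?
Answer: -1/379 ≈ -0.0026385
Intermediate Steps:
M = -¼ ≈ -0.25000
Q = 20 (Q = -5*(-4) = 20)
q(a, C) = 7/4 + a (q(a, C) = (a + 2) - ¼ = (2 + a) - ¼ = 7/4 + a)
1/(-314 + (-8 + q(3, 0))*Q) = 1/(-314 + (-8 + (7/4 + 3))*20) = 1/(-314 + (-8 + 19/4)*20) = 1/(-314 - 13/4*20) = 1/(-314 - 65) = 1/(-379) = -1/379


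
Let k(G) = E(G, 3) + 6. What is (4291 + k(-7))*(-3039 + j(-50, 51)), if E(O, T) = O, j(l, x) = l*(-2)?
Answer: -12608310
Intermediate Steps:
j(l, x) = -2*l
k(G) = 6 + G (k(G) = G + 6 = 6 + G)
(4291 + k(-7))*(-3039 + j(-50, 51)) = (4291 + (6 - 7))*(-3039 - 2*(-50)) = (4291 - 1)*(-3039 + 100) = 4290*(-2939) = -12608310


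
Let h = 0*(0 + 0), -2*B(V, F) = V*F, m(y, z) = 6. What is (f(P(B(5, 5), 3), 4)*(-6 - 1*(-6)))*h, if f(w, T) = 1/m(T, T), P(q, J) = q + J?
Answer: 0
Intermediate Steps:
B(V, F) = -F*V/2 (B(V, F) = -V*F/2 = -F*V/2)
h = 0 (h = 0*0 = 0)
P(q, J) = J + q
f(w, T) = ⅙ (f(w, T) = 1/6 = ⅙)
(f(P(B(5, 5), 3), 4)*(-6 - 1*(-6)))*h = ((-6 - 1*(-6))/6)*0 = ((-6 + 6)/6)*0 = ((⅙)*0)*0 = 0*0 = 0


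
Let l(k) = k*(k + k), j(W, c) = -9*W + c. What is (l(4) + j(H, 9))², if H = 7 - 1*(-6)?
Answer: 5776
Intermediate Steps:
H = 13 (H = 7 + 6 = 13)
j(W, c) = c - 9*W
l(k) = 2*k² (l(k) = k*(2*k) = 2*k²)
(l(4) + j(H, 9))² = (2*4² + (9 - 9*13))² = (2*16 + (9 - 117))² = (32 - 108)² = (-76)² = 5776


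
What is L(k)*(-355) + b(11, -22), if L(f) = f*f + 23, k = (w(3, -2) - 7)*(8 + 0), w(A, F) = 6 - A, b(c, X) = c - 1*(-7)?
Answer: -371667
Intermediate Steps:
b(c, X) = 7 + c (b(c, X) = c + 7 = 7 + c)
k = -32 (k = ((6 - 1*3) - 7)*(8 + 0) = ((6 - 3) - 7)*8 = (3 - 7)*8 = -4*8 = -32)
L(f) = 23 + f² (L(f) = f² + 23 = 23 + f²)
L(k)*(-355) + b(11, -22) = (23 + (-32)²)*(-355) + (7 + 11) = (23 + 1024)*(-355) + 18 = 1047*(-355) + 18 = -371685 + 18 = -371667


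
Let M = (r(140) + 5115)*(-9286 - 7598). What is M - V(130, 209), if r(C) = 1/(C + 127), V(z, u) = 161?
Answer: -7686207697/89 ≈ -8.6362e+7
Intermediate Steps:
r(C) = 1/(127 + C)
M = -7686193368/89 (M = (1/(127 + 140) + 5115)*(-9286 - 7598) = (1/267 + 5115)*(-16884) = (1365706/267)*(-16884) = -7686193368/89 ≈ -8.6362e+7)
M - V(130, 209) = -7686193368/89 - 1*161 = -7686193368/89 - 161 = -7686207697/89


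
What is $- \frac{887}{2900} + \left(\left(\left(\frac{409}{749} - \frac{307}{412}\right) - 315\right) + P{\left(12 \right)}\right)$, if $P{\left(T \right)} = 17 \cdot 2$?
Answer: $- \frac{15745015016}{55931575} \approx -281.5$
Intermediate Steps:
$P{\left(T \right)} = 34$
$- \frac{887}{2900} + \left(\left(\left(\frac{409}{749} - \frac{307}{412}\right) - 315\right) + P{\left(12 \right)}\right) = - \frac{887}{2900} + \left(\left(\left(\frac{409}{749} - \frac{307}{412}\right) - 315\right) + 34\right) = - \frac{887}{2900} + \left(\left(- \frac{61435}{308588} - 315\right) + 34\right) = - \frac{887}{2900} + \left(- \frac{97266655}{308588} + 34\right) = - \frac{887}{2900} - \frac{86774663}{308588} = - \frac{15745015016}{55931575}$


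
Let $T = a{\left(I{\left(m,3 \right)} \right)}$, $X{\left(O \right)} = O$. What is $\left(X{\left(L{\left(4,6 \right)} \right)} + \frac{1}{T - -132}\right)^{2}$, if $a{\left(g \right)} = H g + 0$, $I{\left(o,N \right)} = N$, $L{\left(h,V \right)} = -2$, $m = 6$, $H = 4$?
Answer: $\frac{82369}{20736} \approx 3.9723$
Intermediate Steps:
$a{\left(g \right)} = 4 g$ ($a{\left(g \right)} = 4 g + 0 = 4 g$)
$T = 12$ ($T = 4 \cdot 3 = 12$)
$\left(X{\left(L{\left(4,6 \right)} \right)} + \frac{1}{T - -132}\right)^{2} = \left(-2 + \frac{1}{12 - -132}\right)^{2} = \left(-2 + \frac{1}{12 + 132}\right)^{2} = \left(-2 + \frac{1}{144}\right)^{2} = \left(- \frac{287}{144}\right)^{2} = \frac{82369}{20736}$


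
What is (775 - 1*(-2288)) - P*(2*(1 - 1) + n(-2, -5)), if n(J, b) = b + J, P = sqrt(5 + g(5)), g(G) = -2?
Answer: 3063 + 7*sqrt(3) ≈ 3075.1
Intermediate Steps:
P = sqrt(3) (P = sqrt(5 - 2) = sqrt(3) ≈ 1.7320)
n(J, b) = J + b
(775 - 1*(-2288)) - P*(2*(1 - 1) + n(-2, -5)) = (775 - 1*(-2288)) - sqrt(3)*(2*(1 - 1) + (-2 - 5)) = (775 + 2288) - sqrt(3)*(2*0 - 7) = 3063 - sqrt(3)*(0 - 7) = 3063 - sqrt(3)*(-7) = 3063 - (-7)*sqrt(3) = 3063 + 7*sqrt(3)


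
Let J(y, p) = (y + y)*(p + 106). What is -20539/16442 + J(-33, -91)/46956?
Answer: -40862786/32168773 ≈ -1.2703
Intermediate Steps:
J(y, p) = 2*y*(106 + p) (J(y, p) = (2*y)*(106 + p) = 2*y*(106 + p))
-20539/16442 + J(-33, -91)/46956 = -20539/16442 + (2*(-33)*(106 - 91))/46956 = -20539*1/16442 + (2*(-33)*15)*(1/46956) = -20539/16442 - 990*1/46956 = -20539/16442 - 165/7826 = -40862786/32168773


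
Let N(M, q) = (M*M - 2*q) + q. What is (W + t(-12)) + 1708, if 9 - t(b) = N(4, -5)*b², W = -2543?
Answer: -3850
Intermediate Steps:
N(M, q) = M² - q (N(M, q) = (M² - 2*q) + q = M² - q)
t(b) = 9 - 21*b² (t(b) = 9 - (4² - 1*(-5))*b² = 9 - (16 + 5)*b² = 9 - 21*b²)
(W + t(-12)) + 1708 = (-2543 + (9 - 21*(-12)²)) + 1708 = (-2543 + (9 - 21*144)) + 1708 = (-2543 + (9 - 3024)) + 1708 = (-2543 - 3015) + 1708 = -5558 + 1708 = -3850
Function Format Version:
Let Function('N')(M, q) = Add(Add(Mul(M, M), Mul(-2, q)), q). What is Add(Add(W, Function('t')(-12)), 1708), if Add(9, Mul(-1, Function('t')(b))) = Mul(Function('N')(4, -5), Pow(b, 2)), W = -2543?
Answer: -3850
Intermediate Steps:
Function('N')(M, q) = Add(Pow(M, 2), Mul(-1, q)) (Function('N')(M, q) = Add(Add(Pow(M, 2), Mul(-2, q)), q) = Add(Pow(M, 2), Mul(-1, q)))
Function('t')(b) = Add(9, Mul(-21, Pow(b, 2))) (Function('t')(b) = Add(9, Mul(-1, Mul(Add(Pow(4, 2), Mul(-1, -5)), Pow(b, 2)))) = Add(9, Mul(-1, Mul(Add(16, 5), Pow(b, 2)))) = Add(9, Mul(-1, Mul(21, Pow(b, 2)))) = Add(9, Mul(-21, Pow(b, 2))))
Add(Add(W, Function('t')(-12)), 1708) = Add(Add(-2543, Add(9, Mul(-21, Pow(-12, 2)))), 1708) = Add(Add(-2543, Add(9, Mul(-21, 144))), 1708) = Add(Add(-2543, Add(9, -3024)), 1708) = Add(Add(-2543, -3015), 1708) = Add(-5558, 1708) = -3850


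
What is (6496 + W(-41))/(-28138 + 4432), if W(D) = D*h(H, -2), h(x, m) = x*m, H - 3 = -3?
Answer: -3248/11853 ≈ -0.27402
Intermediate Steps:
H = 0 (H = 3 - 3 = 0)
h(x, m) = m*x
W(D) = 0 (W(D) = D*(-2*0) = D*0 = 0)
(6496 + W(-41))/(-28138 + 4432) = (6496 + 0)/(-28138 + 4432) = 6496/(-23706) = 6496*(-1/23706) = -3248/11853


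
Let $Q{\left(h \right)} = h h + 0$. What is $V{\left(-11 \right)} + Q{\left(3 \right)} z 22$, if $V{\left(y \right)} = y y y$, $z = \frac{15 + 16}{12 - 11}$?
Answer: $4807$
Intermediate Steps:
$z = 31$ ($z = \frac{31}{1} = 31 \cdot 1 = 31$)
$Q{\left(h \right)} = h^{2}$ ($Q{\left(h \right)} = h^{2} + 0 = h^{2}$)
$V{\left(y \right)} = y^{3}$ ($V{\left(y \right)} = y^{2} y = y^{3}$)
$V{\left(-11 \right)} + Q{\left(3 \right)} z 22 = \left(-11\right)^{3} + 3^{2} \cdot 31 \cdot 22 = -1331 + 9 \cdot 31 \cdot 22 = -1331 + 279 \cdot 22 = -1331 + 6138 = 4807$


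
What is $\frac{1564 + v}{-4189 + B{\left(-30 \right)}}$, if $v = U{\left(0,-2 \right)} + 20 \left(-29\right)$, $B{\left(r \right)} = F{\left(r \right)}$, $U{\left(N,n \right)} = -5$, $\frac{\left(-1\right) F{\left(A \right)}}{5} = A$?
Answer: $- \frac{979}{4039} \approx -0.24239$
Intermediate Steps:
$F{\left(A \right)} = - 5 A$
$B{\left(r \right)} = - 5 r$
$v = -585$ ($v = -5 + 20 \left(-29\right) = -5 - 580 = -585$)
$\frac{1564 + v}{-4189 + B{\left(-30 \right)}} = \frac{1564 - 585}{-4189 - -150} = \frac{979}{-4189 + 150} = \frac{979}{-4039} = 979 \left(- \frac{1}{4039}\right) = - \frac{979}{4039}$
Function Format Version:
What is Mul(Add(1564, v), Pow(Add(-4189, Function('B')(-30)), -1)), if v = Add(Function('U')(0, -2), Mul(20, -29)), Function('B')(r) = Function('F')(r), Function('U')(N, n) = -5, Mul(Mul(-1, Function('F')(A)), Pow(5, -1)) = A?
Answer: Rational(-979, 4039) ≈ -0.24239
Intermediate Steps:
Function('F')(A) = Mul(-5, A)
Function('B')(r) = Mul(-5, r)
v = -585 (v = Add(-5, Mul(20, -29)) = Add(-5, -580) = -585)
Mul(Add(1564, v), Pow(Add(-4189, Function('B')(-30)), -1)) = Mul(Add(1564, -585), Pow(Add(-4189, Mul(-5, -30)), -1)) = Mul(979, Pow(Add(-4189, 150), -1)) = Mul(979, Pow(-4039, -1)) = Mul(979, Rational(-1, 4039)) = Rational(-979, 4039)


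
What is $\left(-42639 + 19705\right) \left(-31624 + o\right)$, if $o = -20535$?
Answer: $1196214506$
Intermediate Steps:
$\left(-42639 + 19705\right) \left(-31624 + o\right) = \left(-42639 + 19705\right) \left(-31624 - 20535\right) = \left(-22934\right) \left(-52159\right) = 1196214506$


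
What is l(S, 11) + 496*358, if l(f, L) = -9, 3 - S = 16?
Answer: 177559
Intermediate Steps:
S = -13 (S = 3 - 1*16 = 3 - 16 = -13)
l(S, 11) + 496*358 = -9 + 496*358 = -9 + 177568 = 177559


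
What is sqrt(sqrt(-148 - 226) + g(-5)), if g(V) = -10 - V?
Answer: sqrt(-5 + I*sqrt(374)) ≈ 2.7363 + 3.5338*I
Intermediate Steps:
sqrt(sqrt(-148 - 226) + g(-5)) = sqrt(sqrt(-148 - 226) + (-10 - 1*(-5))) = sqrt(sqrt(-374) + (-10 + 5)) = sqrt(I*sqrt(374) - 5) = sqrt(-5 + I*sqrt(374))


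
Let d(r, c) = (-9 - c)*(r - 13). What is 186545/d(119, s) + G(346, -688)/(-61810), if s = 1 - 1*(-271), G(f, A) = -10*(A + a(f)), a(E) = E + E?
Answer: -1152915501/184107266 ≈ -6.2622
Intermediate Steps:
a(E) = 2*E
G(f, A) = -20*f - 10*A (G(f, A) = -10*(A + 2*f) = -20*f - 10*A)
s = 272 (s = 1 + 271 = 272)
d(r, c) = (-13 + r)*(-9 - c) (d(r, c) = (-9 - c)*(-13 + r) = (-13 + r)*(-9 - c))
186545/d(119, s) + G(346, -688)/(-61810) = 186545/(117 - 9*119 + 13*272 - 1*272*119) + (-20*346 - 10*(-688))/(-61810) = 186545/(117 - 1071 + 3536 - 32368) + (-6920 + 6880)*(-1/61810) = 186545/(-29786) - 40*(-1/61810) = 186545*(-1/29786) + 4/6181 = -186545/29786 + 4/6181 = -1152915501/184107266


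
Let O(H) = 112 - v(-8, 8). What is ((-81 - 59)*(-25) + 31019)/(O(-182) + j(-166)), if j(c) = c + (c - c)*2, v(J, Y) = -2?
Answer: -34519/52 ≈ -663.83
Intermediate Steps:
O(H) = 114 (O(H) = 112 - 1*(-2) = 112 + 2 = 114)
j(c) = c (j(c) = c + 0*2 = c + 0 = c)
((-81 - 59)*(-25) + 31019)/(O(-182) + j(-166)) = ((-81 - 59)*(-25) + 31019)/(114 - 166) = (-140*(-25) + 31019)/(-52) = (3500 + 31019)*(-1/52) = 34519*(-1/52) = -34519/52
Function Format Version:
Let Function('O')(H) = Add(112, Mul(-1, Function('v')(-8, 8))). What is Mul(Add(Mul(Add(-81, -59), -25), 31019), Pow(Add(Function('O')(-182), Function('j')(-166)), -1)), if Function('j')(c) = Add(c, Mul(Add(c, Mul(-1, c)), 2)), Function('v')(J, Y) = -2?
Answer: Rational(-34519, 52) ≈ -663.83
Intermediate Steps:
Function('O')(H) = 114 (Function('O')(H) = Add(112, Mul(-1, -2)) = Add(112, 2) = 114)
Function('j')(c) = c (Function('j')(c) = Add(c, Mul(0, 2)) = Add(c, 0) = c)
Mul(Add(Mul(Add(-81, -59), -25), 31019), Pow(Add(Function('O')(-182), Function('j')(-166)), -1)) = Mul(Add(Mul(Add(-81, -59), -25), 31019), Pow(Add(114, -166), -1)) = Mul(Add(Mul(-140, -25), 31019), Pow(-52, -1)) = Mul(Add(3500, 31019), Rational(-1, 52)) = Mul(34519, Rational(-1, 52)) = Rational(-34519, 52)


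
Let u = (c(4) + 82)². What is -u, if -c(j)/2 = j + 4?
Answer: -4356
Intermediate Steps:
c(j) = -8 - 2*j (c(j) = -2*(j + 4) = -2*(4 + j) = -8 - 2*j)
u = 4356 (u = ((-8 - 2*4) + 82)² = ((-8 - 8) + 82)² = (-16 + 82)² = 66² = 4356)
-u = -1*4356 = -4356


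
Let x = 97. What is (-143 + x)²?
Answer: 2116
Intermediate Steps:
(-143 + x)² = (-143 + 97)² = (-46)² = 2116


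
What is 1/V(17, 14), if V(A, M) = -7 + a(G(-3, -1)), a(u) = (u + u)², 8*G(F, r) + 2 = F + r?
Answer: -4/19 ≈ -0.21053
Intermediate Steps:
G(F, r) = -¼ + F/8 + r/8 (G(F, r) = -¼ + (F + r)/8 = -¼ + (F/8 + r/8) = -¼ + F/8 + r/8)
a(u) = 4*u² (a(u) = (2*u)² = 4*u²)
V(A, M) = -19/4 (V(A, M) = -7 + 4*(-¼ + (⅛)*(-3) + (⅛)*(-1))² = -7 + 4*(-¼ - 3/8 - ⅛)² = -7 + 4*(-¾)² = -7 + 4*(9/16) = -7 + 9/4 = -19/4)
1/V(17, 14) = 1/(-19/4) = -4/19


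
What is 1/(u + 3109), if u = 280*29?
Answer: 1/11229 ≈ 8.9055e-5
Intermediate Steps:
u = 8120
1/(u + 3109) = 1/(8120 + 3109) = 1/11229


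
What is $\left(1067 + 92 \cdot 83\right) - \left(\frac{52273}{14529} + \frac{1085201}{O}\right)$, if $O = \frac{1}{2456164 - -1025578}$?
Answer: $- \frac{54896226732769504}{14529} \approx -3.7784 \cdot 10^{12}$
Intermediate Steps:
$O = \frac{1}{3481742}$ ($O = \frac{1}{2456164 + \left(-202150 + 1227728\right)} = \frac{1}{2456164 + 1025578} = \frac{1}{3481742} \approx 2.8721 \cdot 10^{-7}$)
$\left(1067 + 92 \cdot 83\right) - \left(\frac{52273}{14529} + \frac{1085201}{O}\right) = \left(1067 + 92 \cdot 83\right) - \left(3778389900142 + \frac{52273}{14529}\right) = \left(1067 + 7636\right) - \frac{54896226859215391}{14529} = 8703 - \frac{54896226859215391}{14529} = - \frac{54896226732769504}{14529}$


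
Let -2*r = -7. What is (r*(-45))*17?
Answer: -5355/2 ≈ -2677.5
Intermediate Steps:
r = 7/2 (r = -½*(-7) = 7/2 ≈ 3.5000)
(r*(-45))*17 = ((7/2)*(-45))*17 = -315/2*17 = -5355/2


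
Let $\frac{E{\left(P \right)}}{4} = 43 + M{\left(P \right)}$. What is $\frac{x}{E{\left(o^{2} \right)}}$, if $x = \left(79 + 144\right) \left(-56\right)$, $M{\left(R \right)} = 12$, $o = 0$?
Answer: $- \frac{3122}{55} \approx -56.764$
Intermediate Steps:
$x = -12488$ ($x = 223 \left(-56\right) = -12488$)
$E{\left(P \right)} = 220$ ($E{\left(P \right)} = 4 \left(43 + 12\right) = 4 \cdot 55 = 220$)
$\frac{x}{E{\left(o^{2} \right)}} = - \frac{12488}{220} = \left(-12488\right) \frac{1}{220} = - \frac{3122}{55}$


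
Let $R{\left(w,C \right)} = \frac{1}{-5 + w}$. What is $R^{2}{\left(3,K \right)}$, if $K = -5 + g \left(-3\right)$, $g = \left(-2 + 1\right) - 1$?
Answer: $\frac{1}{4} \approx 0.25$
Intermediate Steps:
$g = -2$ ($g = -1 - 1 = -2$)
$K = 1$ ($K = -5 - -6 = -5 + 6 = 1$)
$R^{2}{\left(3,K \right)} = \left(\frac{1}{-5 + 3}\right)^{2} = \left(\frac{1}{-2}\right)^{2} = \left(- \frac{1}{2}\right)^{2} = \frac{1}{4}$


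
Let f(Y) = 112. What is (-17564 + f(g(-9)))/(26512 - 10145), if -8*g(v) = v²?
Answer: -17452/16367 ≈ -1.0663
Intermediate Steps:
g(v) = -v²/8
(-17564 + f(g(-9)))/(26512 - 10145) = (-17564 + 112)/(26512 - 10145) = -17452/16367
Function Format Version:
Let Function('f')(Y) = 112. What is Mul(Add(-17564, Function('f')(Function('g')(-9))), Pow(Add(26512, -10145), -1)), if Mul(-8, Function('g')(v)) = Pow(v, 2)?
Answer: Rational(-17452, 16367) ≈ -1.0663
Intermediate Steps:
Function('g')(v) = Mul(Rational(-1, 8), Pow(v, 2))
Mul(Add(-17564, Function('f')(Function('g')(-9))), Pow(Add(26512, -10145), -1)) = Mul(Add(-17564, 112), Pow(Add(26512, -10145), -1)) = Mul(-17452, Pow(16367, -1)) = Mul(-17452, Rational(1, 16367)) = Rational(-17452, 16367)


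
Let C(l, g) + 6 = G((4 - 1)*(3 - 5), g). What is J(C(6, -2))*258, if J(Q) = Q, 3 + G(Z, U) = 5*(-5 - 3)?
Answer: -12642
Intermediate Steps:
G(Z, U) = -43 (G(Z, U) = -3 + 5*(-5 - 3) = -3 + 5*(-8) = -3 - 40 = -43)
C(l, g) = -49 (C(l, g) = -6 - 43 = -49)
J(C(6, -2))*258 = -49*258 = -12642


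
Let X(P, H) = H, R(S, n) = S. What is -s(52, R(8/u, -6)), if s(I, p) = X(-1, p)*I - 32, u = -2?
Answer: 240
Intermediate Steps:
s(I, p) = -32 + I*p (s(I, p) = p*I - 32 = I*p - 32 = -32 + I*p)
-s(52, R(8/u, -6)) = -(-32 + 52*(8/(-2))) = -(-32 + 52*(8*(-½))) = -(-32 + 52*(-4)) = -(-32 - 208) = -1*(-240) = 240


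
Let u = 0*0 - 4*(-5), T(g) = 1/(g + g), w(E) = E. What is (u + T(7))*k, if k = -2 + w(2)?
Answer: 0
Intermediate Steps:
T(g) = 1/(2*g)
k = 0 (k = -2 + 2 = 0)
u = 20 (u = 0 + 20 = 20)
(u + T(7))*k = (20 + (1/2)/7)*0 = (20 + (1/2)*(1/7))*0 = (20 + 1/14)*0 = (281/14)*0 = 0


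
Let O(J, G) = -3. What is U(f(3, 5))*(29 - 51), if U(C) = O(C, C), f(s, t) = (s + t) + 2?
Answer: 66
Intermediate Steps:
f(s, t) = 2 + s + t
U(C) = -3
U(f(3, 5))*(29 - 51) = -3*(29 - 51) = -3*(-22) = 66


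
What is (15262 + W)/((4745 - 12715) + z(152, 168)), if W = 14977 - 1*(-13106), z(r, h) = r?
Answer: -43345/7818 ≈ -5.5443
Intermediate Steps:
W = 28083 (W = 14977 + 13106 = 28083)
(15262 + W)/((4745 - 12715) + z(152, 168)) = (15262 + 28083)/((4745 - 12715) + 152) = 43345/(-7970 + 152) = 43345/(-7818) = 43345*(-1/7818) = -43345/7818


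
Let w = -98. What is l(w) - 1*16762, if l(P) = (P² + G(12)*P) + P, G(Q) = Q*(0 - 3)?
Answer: -3728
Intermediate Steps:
G(Q) = -3*Q (G(Q) = Q*(-3) = -3*Q)
l(P) = P² - 35*P (l(P) = (P² + (-3*12)*P) + P = (P² - 36*P) + P = P² - 35*P)
l(w) - 1*16762 = -98*(-35 - 98) - 1*16762 = -98*(-133) - 16762 = 13034 - 16762 = -3728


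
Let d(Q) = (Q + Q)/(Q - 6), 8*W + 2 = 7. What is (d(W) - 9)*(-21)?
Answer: 8337/43 ≈ 193.88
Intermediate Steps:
W = 5/8 (W = -1/4 + (1/8)*7 = -1/4 + 7/8 = 5/8 ≈ 0.62500)
d(Q) = 2*Q/(-6 + Q) (d(Q) = (2*Q)/(-6 + Q) = 2*Q/(-6 + Q))
(d(W) - 9)*(-21) = (2*(5/8)/(-6 + 5/8) - 9)*(-21) = (2*(5/8)/(-43/8) - 9)*(-21) = (2*(5/8)*(-8/43) - 9)*(-21) = (-10/43 - 9)*(-21) = -397/43*(-21) = 8337/43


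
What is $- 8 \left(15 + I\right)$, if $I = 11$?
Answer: $-208$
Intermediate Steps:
$- 8 \left(15 + I\right) = - 8 \left(15 + 11\right) = \left(-8\right) 26 = -208$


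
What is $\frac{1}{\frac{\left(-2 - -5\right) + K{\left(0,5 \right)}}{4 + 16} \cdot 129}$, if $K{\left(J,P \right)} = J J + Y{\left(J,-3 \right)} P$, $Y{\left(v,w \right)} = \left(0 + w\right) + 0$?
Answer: $- \frac{5}{387} \approx -0.01292$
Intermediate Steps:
$Y{\left(v,w \right)} = w$ ($Y{\left(v,w \right)} = w + 0 = w$)
$K{\left(J,P \right)} = J^{2} - 3 P$ ($K{\left(J,P \right)} = J J - 3 P = J^{2} - 3 P$)
$\frac{1}{\frac{\left(-2 - -5\right) + K{\left(0,5 \right)}}{4 + 16} \cdot 129} = \frac{1}{\frac{\left(-2 - -5\right) + \left(0^{2} - 15\right)}{4 + 16} \cdot 129} = \frac{1}{\frac{\left(-2 + 5\right) + \left(0 - 15\right)}{20} \cdot 129} = \frac{1}{\left(3 - 15\right) \frac{1}{20} \cdot 129} = \frac{1}{\left(-12\right) \frac{1}{20} \cdot 129} = \frac{1}{\left(- \frac{3}{5}\right) 129} = \frac{1}{- \frac{387}{5}} = - \frac{5}{387}$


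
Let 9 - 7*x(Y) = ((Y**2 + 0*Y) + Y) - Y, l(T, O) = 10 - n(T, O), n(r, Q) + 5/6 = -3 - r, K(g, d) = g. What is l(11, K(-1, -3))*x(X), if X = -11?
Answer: -1192/3 ≈ -397.33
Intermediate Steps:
n(r, Q) = -23/6 - r (n(r, Q) = -5/6 + (-3 - r) = -23/6 - r)
l(T, O) = 83/6 + T (l(T, O) = 10 - (-23/6 - T) = 10 + (23/6 + T) = 83/6 + T)
x(Y) = 9/7 - Y**2/7 (x(Y) = 9/7 - (((Y**2 + 0*Y) + Y) - Y)/7 = 9/7 - (((Y**2 + 0) + Y) - Y)/7 = 9/7 - ((Y**2 + Y) - Y)/7 = 9/7 - ((Y + Y**2) - Y)/7 = 9/7 - Y**2/7)
l(11, K(-1, -3))*x(X) = (83/6 + 11)*(9/7 - 1/7*(-11)**2) = 149*(9/7 - 1/7*121)/6 = 149*(9/7 - 121/7)/6 = (149/6)*(-16) = -1192/3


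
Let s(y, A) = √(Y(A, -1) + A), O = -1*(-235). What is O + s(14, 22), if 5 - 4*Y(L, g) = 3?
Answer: 235 + 3*√10/2 ≈ 239.74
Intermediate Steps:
O = 235
Y(L, g) = ½ (Y(L, g) = 5/4 - ¼*3 = 5/4 - ¾ = ½)
s(y, A) = √(½ + A)
O + s(14, 22) = 235 + √(2 + 4*22)/2 = 235 + √(2 + 88)/2 = 235 + √90/2 = 235 + (3*√10)/2 = 235 + 3*√10/2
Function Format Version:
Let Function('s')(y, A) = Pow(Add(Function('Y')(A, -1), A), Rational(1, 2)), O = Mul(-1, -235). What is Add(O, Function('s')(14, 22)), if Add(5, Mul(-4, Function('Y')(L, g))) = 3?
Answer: Add(235, Mul(Rational(3, 2), Pow(10, Rational(1, 2)))) ≈ 239.74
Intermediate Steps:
O = 235
Function('Y')(L, g) = Rational(1, 2) (Function('Y')(L, g) = Add(Rational(5, 4), Mul(Rational(-1, 4), 3)) = Add(Rational(5, 4), Rational(-3, 4)) = Rational(1, 2))
Function('s')(y, A) = Pow(Add(Rational(1, 2), A), Rational(1, 2))
Add(O, Function('s')(14, 22)) = Add(235, Mul(Rational(1, 2), Pow(Add(2, Mul(4, 22)), Rational(1, 2)))) = Add(235, Mul(Rational(1, 2), Pow(Add(2, 88), Rational(1, 2)))) = Add(235, Mul(Rational(1, 2), Pow(90, Rational(1, 2)))) = Add(235, Mul(Rational(1, 2), Mul(3, Pow(10, Rational(1, 2))))) = Add(235, Mul(Rational(3, 2), Pow(10, Rational(1, 2))))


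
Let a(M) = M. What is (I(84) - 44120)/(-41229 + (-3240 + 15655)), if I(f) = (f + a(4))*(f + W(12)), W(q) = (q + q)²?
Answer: -6980/14407 ≈ -0.48449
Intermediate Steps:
W(q) = 4*q² (W(q) = (2*q)² = 4*q²)
I(f) = (4 + f)*(576 + f) (I(f) = (f + 4)*(f + 4*12²) = (4 + f)*(f + 4*144) = (4 + f)*(f + 576) = (4 + f)*(576 + f))
(I(84) - 44120)/(-41229 + (-3240 + 15655)) = ((2304 + 84² + 580*84) - 44120)/(-41229 + (-3240 + 15655)) = ((2304 + 7056 + 48720) - 44120)/(-41229 + 12415) = (58080 - 44120)/(-28814) = 13960*(-1/28814) = -6980/14407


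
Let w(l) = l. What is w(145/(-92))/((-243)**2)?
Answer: -145/5432508 ≈ -2.6691e-5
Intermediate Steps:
w(145/(-92))/((-243)**2) = (145/(-92))/((-243)**2) = (145*(-1/92))/59049 = -145/92*1/59049 = -145/5432508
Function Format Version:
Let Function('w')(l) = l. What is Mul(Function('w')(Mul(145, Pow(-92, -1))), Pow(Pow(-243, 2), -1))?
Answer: Rational(-145, 5432508) ≈ -2.6691e-5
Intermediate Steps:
Mul(Function('w')(Mul(145, Pow(-92, -1))), Pow(Pow(-243, 2), -1)) = Mul(Mul(145, Pow(-92, -1)), Pow(Pow(-243, 2), -1)) = Mul(Mul(145, Rational(-1, 92)), Pow(59049, -1)) = Mul(Rational(-145, 92), Rational(1, 59049)) = Rational(-145, 5432508)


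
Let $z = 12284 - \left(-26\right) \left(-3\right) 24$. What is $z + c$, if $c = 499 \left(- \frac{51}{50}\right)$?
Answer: $\frac{495151}{50} \approx 9903.0$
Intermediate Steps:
$z = 10412$ ($z = 12284 - 78 \cdot 24 = 12284 - 1872 = 10412$)
$c = - \frac{25449}{50}$ ($c = 499 \left(\left(-51\right) \frac{1}{50}\right) = 499 \left(- \frac{51}{50}\right) = - \frac{25449}{50} \approx -508.98$)
$z + c = 10412 - \frac{25449}{50} = \frac{495151}{50}$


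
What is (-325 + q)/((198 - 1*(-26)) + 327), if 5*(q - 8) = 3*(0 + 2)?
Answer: -1579/2755 ≈ -0.57314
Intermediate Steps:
q = 46/5 (q = 8 + (3*(0 + 2))/5 = 8 + (3*2)/5 = 8 + (⅕)*6 = 8 + 6/5 = 46/5 ≈ 9.2000)
(-325 + q)/((198 - 1*(-26)) + 327) = (-325 + 46/5)/((198 - 1*(-26)) + 327) = -1579/(5*((198 + 26) + 327)) = -1579/(5*(224 + 327)) = -1579/5/551 = -1579/5*1/551 = -1579/2755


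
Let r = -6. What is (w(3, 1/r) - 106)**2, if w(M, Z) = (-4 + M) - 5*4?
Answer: 16129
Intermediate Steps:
w(M, Z) = -24 + M (w(M, Z) = (-4 + M) - 20 = -24 + M)
(w(3, 1/r) - 106)**2 = ((-24 + 3) - 106)**2 = (-21 - 106)**2 = (-127)**2 = 16129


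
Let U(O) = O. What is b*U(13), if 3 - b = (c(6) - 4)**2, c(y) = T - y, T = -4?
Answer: -2509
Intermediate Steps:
c(y) = -4 - y
b = -193 (b = 3 - ((-4 - 1*6) - 4)**2 = 3 - ((-4 - 6) - 4)**2 = 3 - (-10 - 4)**2 = 3 - 1*(-14)**2 = 3 - 1*196 = 3 - 196 = -193)
b*U(13) = -193*13 = -2509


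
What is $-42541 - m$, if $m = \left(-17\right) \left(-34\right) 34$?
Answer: $-62193$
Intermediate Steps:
$m = 19652$ ($m = 578 \cdot 34 = 19652$)
$-42541 - m = -42541 - 19652 = -62193$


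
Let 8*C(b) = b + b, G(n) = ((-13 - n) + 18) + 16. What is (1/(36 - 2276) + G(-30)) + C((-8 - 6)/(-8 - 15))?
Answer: 2635337/51520 ≈ 51.152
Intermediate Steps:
G(n) = 21 - n (G(n) = (5 - n) + 16 = 21 - n)
C(b) = b/4 (C(b) = (b + b)/8 = (2*b)/8 = b/4)
(1/(36 - 2276) + G(-30)) + C((-8 - 6)/(-8 - 15)) = (1/(36 - 2276) + (21 - 1*(-30))) + ((-8 - 6)/(-8 - 15))/4 = (1/(-2240) + (21 + 30)) + (-14/(-23))/4 = (-1/2240 + 51) + (-14*(-1/23))/4 = 114239/2240 + (¼)*(14/23) = 114239/2240 + 7/46 = 2635337/51520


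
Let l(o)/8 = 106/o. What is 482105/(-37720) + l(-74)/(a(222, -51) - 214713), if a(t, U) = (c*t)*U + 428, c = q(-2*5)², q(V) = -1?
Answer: -34994223721/2737966552 ≈ -12.781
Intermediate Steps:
l(o) = 848/o (l(o) = 8*(106/o) = 848/o)
c = 1 (c = (-1)² = 1)
a(t, U) = 428 + U*t (a(t, U) = (1*t)*U + 428 = t*U + 428 = U*t + 428 = 428 + U*t)
482105/(-37720) + l(-74)/(a(222, -51) - 214713) = 482105/(-37720) + (848/(-74))/((428 - 51*222) - 214713) = 482105*(-1/37720) + (848*(-1/74))/((428 - 11322) - 214713) = -96421/7544 - 424/(37*(-10894 - 214713)) = -96421/7544 - 424/37/(-225607) = -96421/7544 - 424/37*(-1/225607) = -96421/7544 + 424/8347459 = -34994223721/2737966552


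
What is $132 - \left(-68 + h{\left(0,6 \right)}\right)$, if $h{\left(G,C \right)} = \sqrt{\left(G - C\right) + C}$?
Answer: $200$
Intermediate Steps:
$h{\left(G,C \right)} = \sqrt{G}$
$132 - \left(-68 + h{\left(0,6 \right)}\right) = 132 - \left(-68 + \sqrt{0}\right) = 132 - \left(-68 + 0\right) = 132 - -68 = 132 + 68 = 200$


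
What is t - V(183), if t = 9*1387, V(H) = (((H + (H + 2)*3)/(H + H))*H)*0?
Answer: 12483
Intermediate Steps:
V(H) = 0 (V(H) = (((H + (2 + H)*3)/((2*H)))*H)*0 = (((H + (6 + 3*H))*(1/(2*H)))*H)*0 = (((6 + 4*H)*(1/(2*H)))*H)*0 = (((6 + 4*H)/(2*H))*H)*0 = (3 + 2*H)*0 = 0)
t = 12483
t - V(183) = 12483 - 1*0 = 12483 + 0 = 12483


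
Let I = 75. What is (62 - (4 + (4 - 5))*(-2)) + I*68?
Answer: 5168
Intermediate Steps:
(62 - (4 + (4 - 5))*(-2)) + I*68 = (62 - (4 + (4 - 5))*(-2)) + 75*68 = (62 - (4 - 1)*(-2)) + 5100 = (62 - 3*(-2)) + 5100 = (62 - 1*(-6)) + 5100 = (62 + 6) + 5100 = 68 + 5100 = 5168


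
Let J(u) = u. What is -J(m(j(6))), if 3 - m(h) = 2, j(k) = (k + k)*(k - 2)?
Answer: -1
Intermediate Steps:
j(k) = 2*k*(-2 + k) (j(k) = (2*k)*(-2 + k) = 2*k*(-2 + k))
m(h) = 1 (m(h) = 3 - 1*2 = 3 - 2 = 1)
-J(m(j(6))) = -1*1 = -1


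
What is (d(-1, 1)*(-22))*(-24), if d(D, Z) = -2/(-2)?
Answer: 528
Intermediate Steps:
d(D, Z) = 1 (d(D, Z) = -2*(-½) = 1)
(d(-1, 1)*(-22))*(-24) = (1*(-22))*(-24) = -22*(-24) = 528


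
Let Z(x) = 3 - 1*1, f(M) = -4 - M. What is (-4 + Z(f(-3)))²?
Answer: 4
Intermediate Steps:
Z(x) = 2 (Z(x) = 3 - 1 = 2)
(-4 + Z(f(-3)))² = (-4 + 2)² = (-2)² = 4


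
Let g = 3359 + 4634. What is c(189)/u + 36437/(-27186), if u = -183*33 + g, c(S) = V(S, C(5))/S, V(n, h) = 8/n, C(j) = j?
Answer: -423876649495/316258516854 ≈ -1.3403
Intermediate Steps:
g = 7993
c(S) = 8/S**2 (c(S) = (8/S)/S = 8/S**2)
u = 1954 (u = -183*33 + 7993 = -6039 + 7993 = 1954)
c(189)/u + 36437/(-27186) = (8/189**2)/1954 + 36437/(-27186) = (8*(1/35721))*(1/1954) + 36437*(-1/27186) = (8/35721)*(1/1954) - 36437/27186 = 4/34899417 - 36437/27186 = -423876649495/316258516854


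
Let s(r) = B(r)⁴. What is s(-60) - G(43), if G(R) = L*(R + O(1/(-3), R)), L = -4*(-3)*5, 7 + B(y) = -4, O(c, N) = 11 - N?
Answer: 13981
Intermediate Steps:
B(y) = -11 (B(y) = -7 - 4 = -11)
L = 60 (L = 12*5 = 60)
G(R) = 660 (G(R) = 60*(R + (11 - R)) = 60*11 = 660)
s(r) = 14641 (s(r) = (-11)⁴ = 14641)
s(-60) - G(43) = 14641 - 1*660 = 14641 - 660 = 13981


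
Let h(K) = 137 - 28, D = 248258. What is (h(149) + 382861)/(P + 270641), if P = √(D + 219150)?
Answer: 103647383770/73246083473 - 1531880*√29213/73246083473 ≈ 1.4115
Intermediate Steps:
h(K) = 109
P = 4*√29213 (P = √(248258 + 219150) = √467408 = 4*√29213 ≈ 683.67)
(h(149) + 382861)/(P + 270641) = (109 + 382861)/(4*√29213 + 270641) = 382970/(270641 + 4*√29213)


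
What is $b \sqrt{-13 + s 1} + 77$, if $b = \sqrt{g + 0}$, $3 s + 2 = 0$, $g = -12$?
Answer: $77 - 2 \sqrt{41} \approx 64.194$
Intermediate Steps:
$s = - \frac{2}{3}$ ($s = - \frac{2}{3} + \frac{1}{3} \cdot 0 = - \frac{2}{3} + 0 = - \frac{2}{3} \approx -0.66667$)
$b = 2 i \sqrt{3}$ ($b = \sqrt{-12 + 0} = \sqrt{-12} = 2 i \sqrt{3} \approx 3.4641 i$)
$b \sqrt{-13 + s 1} + 77 = 2 i \sqrt{3} \sqrt{-13 - \frac{2}{3}} + 77 = 2 i \sqrt{3} \sqrt{- \frac{41}{3}} + 77 = 2 i \sqrt{3} \frac{i \sqrt{123}}{3} + 77 = - 2 \sqrt{41} + 77 = 77 - 2 \sqrt{41}$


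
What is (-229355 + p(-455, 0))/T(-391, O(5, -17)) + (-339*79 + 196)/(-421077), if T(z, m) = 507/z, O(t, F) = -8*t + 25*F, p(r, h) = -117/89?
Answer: 1120257566715713/6333419157 ≈ 1.7688e+5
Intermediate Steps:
p(r, h) = -117/89 (p(r, h) = -117*1/89 = -117/89)
(-229355 + p(-455, 0))/T(-391, O(5, -17)) + (-339*79 + 196)/(-421077) = (-229355 - 117/89)/((507/(-391))) + (-339*79 + 196)/(-421077) = -20412712/(89*(507*(-1/391))) + (-26781 + 196)*(-1/421077) = -20412712/(89*(-507/391)) - 26585*(-1/421077) = -20412712/89*(-391/507) + 26585/421077 = 7981370392/45123 + 26585/421077 = 1120257566715713/6333419157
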